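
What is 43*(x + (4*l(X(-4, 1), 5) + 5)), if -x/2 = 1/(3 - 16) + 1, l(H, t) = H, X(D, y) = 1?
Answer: 3999/13 ≈ 307.62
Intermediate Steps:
x = -24/13 (x = -2*(1/(3 - 16) + 1) = -2*(1/(-13) + 1) = -2*(-1/13 + 1) = -2*12/13 = -24/13 ≈ -1.8462)
43*(x + (4*l(X(-4, 1), 5) + 5)) = 43*(-24/13 + (4*1 + 5)) = 43*(-24/13 + (4 + 5)) = 43*(-24/13 + 9) = 43*(93/13) = 3999/13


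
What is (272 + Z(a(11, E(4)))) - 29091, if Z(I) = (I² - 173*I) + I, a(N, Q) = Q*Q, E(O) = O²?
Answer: -7315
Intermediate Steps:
a(N, Q) = Q²
Z(I) = I² - 172*I
(272 + Z(a(11, E(4)))) - 29091 = (272 + (4²)²*(-172 + (4²)²)) - 29091 = (272 + 16²*(-172 + 16²)) - 29091 = (272 + 256*(-172 + 256)) - 29091 = (272 + 256*84) - 29091 = (272 + 21504) - 29091 = 21776 - 29091 = -7315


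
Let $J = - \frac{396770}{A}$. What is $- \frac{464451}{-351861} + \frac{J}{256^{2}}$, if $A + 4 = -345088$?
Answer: $\frac{159153634572677}{120570765770752} \approx 1.32$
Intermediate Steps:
$A = -345092$ ($A = -4 - 345088 = -345092$)
$J = \frac{18035}{15686}$ ($J = - \frac{396770}{-345092} = \left(-396770\right) \left(- \frac{1}{345092}\right) = \frac{18035}{15686} \approx 1.1498$)
$- \frac{464451}{-351861} + \frac{J}{256^{2}} = - \frac{464451}{-351861} + \frac{18035}{15686 \cdot 256^{2}} = \left(-464451\right) \left(- \frac{1}{351861}\right) + \frac{18035}{15686 \cdot 65536} = \frac{154817}{117287} + \frac{18035}{15686} \cdot \frac{1}{65536} = \frac{154817}{117287} + \frac{18035}{1027997696} = \frac{159153634572677}{120570765770752}$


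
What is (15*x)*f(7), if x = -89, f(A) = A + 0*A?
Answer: -9345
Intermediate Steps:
f(A) = A (f(A) = A + 0 = A)
(15*x)*f(7) = (15*(-89))*7 = -1335*7 = -9345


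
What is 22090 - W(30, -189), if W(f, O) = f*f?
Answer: 21190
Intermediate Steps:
W(f, O) = f²
22090 - W(30, -189) = 22090 - 1*30² = 22090 - 1*900 = 22090 - 900 = 21190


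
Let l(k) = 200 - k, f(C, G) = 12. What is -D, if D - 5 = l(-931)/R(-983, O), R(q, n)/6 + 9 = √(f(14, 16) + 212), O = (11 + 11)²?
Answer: -371/22 - 58*√14/11 ≈ -36.592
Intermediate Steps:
O = 484 (O = 22² = 484)
R(q, n) = -54 + 24*√14 (R(q, n) = -54 + 6*√(12 + 212) = -54 + 6*√224 = -54 + 6*(4*√14) = -54 + 24*√14)
D = 5 + 1131/(-54 + 24*√14) (D = 5 + (200 - 1*(-931))/(-54 + 24*√14) = 5 + (200 + 931)/(-54 + 24*√14) = 5 + 1131/(-54 + 24*√14) ≈ 36.592)
-D = -(371/22 + 58*√14/11) = -371/22 - 58*√14/11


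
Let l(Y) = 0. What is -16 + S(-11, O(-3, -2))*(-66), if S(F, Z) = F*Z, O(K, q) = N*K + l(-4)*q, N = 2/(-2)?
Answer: 2162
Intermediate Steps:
N = -1 (N = 2*(-½) = -1)
O(K, q) = -K (O(K, q) = -K + 0*q = -K + 0 = -K)
-16 + S(-11, O(-3, -2))*(-66) = -16 - (-11)*(-3)*(-66) = -16 - 11*3*(-66) = -16 - 33*(-66) = -16 + 2178 = 2162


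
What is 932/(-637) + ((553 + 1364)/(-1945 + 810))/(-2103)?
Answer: -741124777/506819495 ≈ -1.4623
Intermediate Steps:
932/(-637) + ((553 + 1364)/(-1945 + 810))/(-2103) = 932*(-1/637) + (1917/(-1135))*(-1/2103) = -932/637 + (1917*(-1/1135))*(-1/2103) = -932/637 - 1917/1135*(-1/2103) = -932/637 + 639/795635 = -741124777/506819495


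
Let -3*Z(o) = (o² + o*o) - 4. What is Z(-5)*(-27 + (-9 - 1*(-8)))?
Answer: 1288/3 ≈ 429.33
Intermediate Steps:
Z(o) = 4/3 - 2*o²/3 (Z(o) = -((o² + o*o) - 4)/3 = -((o² + o²) - 4)/3 = -(2*o² - 4)/3 = -(-4 + 2*o²)/3 = 4/3 - 2*o²/3)
Z(-5)*(-27 + (-9 - 1*(-8))) = (4/3 - ⅔*(-5)²)*(-27 + (-9 - 1*(-8))) = (4/3 - ⅔*25)*(-27 + (-9 + 8)) = (4/3 - 50/3)*(-27 - 1) = -46/3*(-28) = 1288/3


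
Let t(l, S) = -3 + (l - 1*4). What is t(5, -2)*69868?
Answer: -139736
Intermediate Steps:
t(l, S) = -7 + l (t(l, S) = -3 + (l - 4) = -3 + (-4 + l) = -7 + l)
t(5, -2)*69868 = (-7 + 5)*69868 = -2*69868 = -139736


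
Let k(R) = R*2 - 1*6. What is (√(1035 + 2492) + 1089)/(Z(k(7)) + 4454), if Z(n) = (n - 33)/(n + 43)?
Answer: 55539/227129 + 51*√3527/227129 ≈ 0.25786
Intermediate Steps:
k(R) = -6 + 2*R (k(R) = 2*R - 6 = -6 + 2*R)
Z(n) = (-33 + n)/(43 + n)
(√(1035 + 2492) + 1089)/(Z(k(7)) + 4454) = (√(1035 + 2492) + 1089)/((-33 + (-6 + 2*7))/(43 + (-6 + 2*7)) + 4454) = (√3527 + 1089)/((-33 + (-6 + 14))/(43 + (-6 + 14)) + 4454) = (1089 + √3527)/((-33 + 8)/(43 + 8) + 4454) = (1089 + √3527)/(-25/51 + 4454) = (1089 + √3527)/(227129/51) = (1089 + √3527)*(51/227129) = 55539/227129 + 51*√3527/227129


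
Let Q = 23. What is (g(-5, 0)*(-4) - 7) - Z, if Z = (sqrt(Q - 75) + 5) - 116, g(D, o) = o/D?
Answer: 104 - 2*I*sqrt(13) ≈ 104.0 - 7.2111*I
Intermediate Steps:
Z = -111 + 2*I*sqrt(13) (Z = (sqrt(23 - 75) + 5) - 116 = (sqrt(-52) + 5) - 116 = (2*I*sqrt(13) + 5) - 116 = (5 + 2*I*sqrt(13)) - 116 = -111 + 2*I*sqrt(13) ≈ -111.0 + 7.2111*I)
(g(-5, 0)*(-4) - 7) - Z = ((0/(-5))*(-4) - 7) - (-111 + 2*I*sqrt(13)) = ((0*(-1/5))*(-4) - 7) + (111 - 2*I*sqrt(13)) = (0*(-4) - 7) + (111 - 2*I*sqrt(13)) = (0 - 7) + (111 - 2*I*sqrt(13)) = -7 + (111 - 2*I*sqrt(13)) = 104 - 2*I*sqrt(13)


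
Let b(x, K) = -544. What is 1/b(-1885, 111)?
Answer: -1/544 ≈ -0.0018382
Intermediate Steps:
1/b(-1885, 111) = 1/(-544) = -1/544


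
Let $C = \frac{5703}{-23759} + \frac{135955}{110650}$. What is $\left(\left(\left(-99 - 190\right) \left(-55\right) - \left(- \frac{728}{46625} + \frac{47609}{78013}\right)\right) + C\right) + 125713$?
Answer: $\frac{54164456345834129465501}{382494672913570750} \approx 1.4161 \cdot 10^{5}$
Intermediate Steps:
$C = \frac{519823579}{525786670}$ ($C = 5703 \left(- \frac{1}{23759}\right) + 135955 \cdot \frac{1}{110650} = - \frac{5703}{23759} + \frac{27191}{22130} = \frac{519823579}{525786670} \approx 0.98866$)
$\left(\left(\left(-99 - 190\right) \left(-55\right) - \left(- \frac{728}{46625} + \frac{47609}{78013}\right)\right) + C\right) + 125713 = \left(\left(\left(-99 - 190\right) \left(-55\right) - \left(- \frac{728}{46625} + \frac{47609}{78013}\right)\right) + \frac{519823579}{525786670}\right) + 125713 = \left(\left(\left(-289\right) \left(-55\right) - \frac{2162976161}{3637356125}\right) + \frac{519823579}{525786670}\right) + 125713 = \left(\left(15895 + \left(- \frac{47609}{78013} + \frac{728}{46625}\right)\right) + \frac{519823579}{525786670}\right) + 125713 = \left(\left(15895 - \frac{2162976161}{3637356125}\right) + \frac{519823579}{525786670}\right) + 125713 = \left(\frac{57813612630714}{3637356125} + \frac{519823579}{525786670}\right) + 125713 = \frac{6079903529850409770751}{382494672913570750} + 125713 = \frac{54164456345834129465501}{382494672913570750}$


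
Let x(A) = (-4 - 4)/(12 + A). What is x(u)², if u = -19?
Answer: 64/49 ≈ 1.3061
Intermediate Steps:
x(A) = -8/(12 + A)
x(u)² = (-8/(12 - 19))² = (-8/(-7))² = (-8*(-⅐))² = (8/7)² = 64/49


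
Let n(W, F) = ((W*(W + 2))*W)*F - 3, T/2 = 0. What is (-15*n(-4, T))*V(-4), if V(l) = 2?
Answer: 90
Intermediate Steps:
T = 0 (T = 2*0 = 0)
n(W, F) = -3 + F*W**2*(2 + W) (n(W, F) = ((W*(2 + W))*W)*F - 3 = (W**2*(2 + W))*F - 3 = F*W**2*(2 + W) - 3 = -3 + F*W**2*(2 + W))
(-15*n(-4, T))*V(-4) = -15*(-3 + 0*(-4)**3 + 2*0*(-4)**2)*2 = -15*(-3 + 0*(-64) + 2*0*16)*2 = -15*(-3 + 0 + 0)*2 = -15*(-3)*2 = 45*2 = 90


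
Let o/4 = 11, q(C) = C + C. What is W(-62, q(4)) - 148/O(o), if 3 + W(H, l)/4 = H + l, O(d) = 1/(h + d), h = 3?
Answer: -7184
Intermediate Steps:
q(C) = 2*C
o = 44 (o = 4*11 = 44)
O(d) = 1/(3 + d)
W(H, l) = -12 + 4*H + 4*l (W(H, l) = -12 + 4*(H + l) = -12 + (4*H + 4*l) = -12 + 4*H + 4*l)
W(-62, q(4)) - 148/O(o) = (-12 + 4*(-62) + 4*(2*4)) - 148/(1/(3 + 44)) = (-12 - 248 + 4*8) - 148/(1/47) = (-12 - 248 + 32) - 148/1/47 = -228 - 148*47 = -228 - 1*6956 = -228 - 6956 = -7184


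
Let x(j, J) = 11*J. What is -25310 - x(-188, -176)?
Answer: -23374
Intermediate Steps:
-25310 - x(-188, -176) = -25310 - 11*(-176) = -25310 - 1*(-1936) = -25310 + 1936 = -23374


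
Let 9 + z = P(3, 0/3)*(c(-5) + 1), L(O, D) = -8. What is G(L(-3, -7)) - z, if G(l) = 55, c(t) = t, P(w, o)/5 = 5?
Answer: 164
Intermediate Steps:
P(w, o) = 25 (P(w, o) = 5*5 = 25)
z = -109 (z = -9 + 25*(-5 + 1) = -9 + 25*(-4) = -9 - 100 = -109)
G(L(-3, -7)) - z = 55 - 1*(-109) = 55 + 109 = 164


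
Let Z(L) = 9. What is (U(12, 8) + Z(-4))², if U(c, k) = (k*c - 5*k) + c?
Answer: 5929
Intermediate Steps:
U(c, k) = c - 5*k + c*k (U(c, k) = (c*k - 5*k) + c = (-5*k + c*k) + c = c - 5*k + c*k)
(U(12, 8) + Z(-4))² = ((12 - 5*8 + 12*8) + 9)² = ((12 - 40 + 96) + 9)² = (68 + 9)² = 77² = 5929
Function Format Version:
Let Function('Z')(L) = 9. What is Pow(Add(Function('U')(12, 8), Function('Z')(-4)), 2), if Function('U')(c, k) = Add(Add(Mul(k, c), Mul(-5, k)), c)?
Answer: 5929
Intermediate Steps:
Function('U')(c, k) = Add(c, Mul(-5, k), Mul(c, k)) (Function('U')(c, k) = Add(Add(Mul(c, k), Mul(-5, k)), c) = Add(Add(Mul(-5, k), Mul(c, k)), c) = Add(c, Mul(-5, k), Mul(c, k)))
Pow(Add(Function('U')(12, 8), Function('Z')(-4)), 2) = Pow(Add(Add(12, Mul(-5, 8), Mul(12, 8)), 9), 2) = Pow(Add(Add(12, -40, 96), 9), 2) = Pow(Add(68, 9), 2) = Pow(77, 2) = 5929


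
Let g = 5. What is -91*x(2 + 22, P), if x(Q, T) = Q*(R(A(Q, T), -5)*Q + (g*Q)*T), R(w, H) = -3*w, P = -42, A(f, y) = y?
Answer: 4402944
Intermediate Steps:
x(Q, T) = 2*T*Q² (x(Q, T) = Q*((-3*T)*Q + (5*Q)*T) = Q*(-3*Q*T + 5*Q*T) = Q*(2*Q*T) = 2*T*Q²)
-91*x(2 + 22, P) = -182*(-42)*(2 + 22)² = -182*(-42)*24² = -182*(-42)*576 = -91*(-48384) = 4402944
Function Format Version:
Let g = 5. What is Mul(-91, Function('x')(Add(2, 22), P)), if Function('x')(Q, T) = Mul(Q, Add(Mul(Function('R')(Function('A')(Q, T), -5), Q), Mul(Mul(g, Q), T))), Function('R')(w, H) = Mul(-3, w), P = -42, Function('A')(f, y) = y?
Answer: 4402944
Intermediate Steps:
Function('x')(Q, T) = Mul(2, T, Pow(Q, 2)) (Function('x')(Q, T) = Mul(Q, Add(Mul(Mul(-3, T), Q), Mul(Mul(5, Q), T))) = Mul(Q, Add(Mul(-3, Q, T), Mul(5, Q, T))) = Mul(Q, Mul(2, Q, T)) = Mul(2, T, Pow(Q, 2)))
Mul(-91, Function('x')(Add(2, 22), P)) = Mul(-91, Mul(2, -42, Pow(Add(2, 22), 2))) = Mul(-91, Mul(2, -42, Pow(24, 2))) = Mul(-91, Mul(2, -42, 576)) = Mul(-91, -48384) = 4402944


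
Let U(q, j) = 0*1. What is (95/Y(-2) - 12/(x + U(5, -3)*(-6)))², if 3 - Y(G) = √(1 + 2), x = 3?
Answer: 7933/3 + 2755*√3/2 ≈ 5030.2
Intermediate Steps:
U(q, j) = 0
Y(G) = 3 - √3 (Y(G) = 3 - √(1 + 2) = 3 - √3)
(95/Y(-2) - 12/(x + U(5, -3)*(-6)))² = (95/(3 - √3) - 12/(3 + 0*(-6)))² = (95/(3 - √3) - 12/(3 + 0))² = (95/(3 - √3) - 12/3)² = (95/(3 - √3) - 12*⅓)² = (95/(3 - √3) - 4)² = (-4 + 95/(3 - √3))²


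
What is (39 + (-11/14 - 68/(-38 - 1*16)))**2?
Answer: 222636241/142884 ≈ 1558.2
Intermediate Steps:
(39 + (-11/14 - 68/(-38 - 1*16)))**2 = (39 + (-11*1/14 - 68/(-38 - 16)))**2 = (39 + (-11/14 - 68/(-54)))**2 = (39 + (-11/14 - 68*(-1/54)))**2 = (39 + (-11/14 + 34/27))**2 = (39 + 179/378)**2 = (14921/378)**2 = 222636241/142884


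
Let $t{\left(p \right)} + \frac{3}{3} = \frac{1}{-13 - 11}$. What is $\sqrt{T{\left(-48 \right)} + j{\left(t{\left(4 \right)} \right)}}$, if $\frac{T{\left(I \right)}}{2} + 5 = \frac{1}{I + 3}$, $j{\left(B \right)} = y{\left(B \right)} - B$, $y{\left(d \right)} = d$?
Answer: $\frac{2 i \sqrt{565}}{15} \approx 3.1693 i$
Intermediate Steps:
$t{\left(p \right)} = - \frac{25}{24}$ ($t{\left(p \right)} = -1 + \frac{1}{-13 - 11} = -1 + \frac{1}{-24} = -1 - \frac{1}{24} = - \frac{25}{24}$)
$j{\left(B \right)} = 0$ ($j{\left(B \right)} = B - B = 0$)
$T{\left(I \right)} = -10 + \frac{2}{3 + I}$ ($T{\left(I \right)} = -10 + \frac{2}{I + 3} = -10 + \frac{2}{3 + I}$)
$\sqrt{T{\left(-48 \right)} + j{\left(t{\left(4 \right)} \right)}} = \sqrt{\frac{2 \left(-14 - -240\right)}{3 - 48} + 0} = \sqrt{\frac{2 \left(-14 + 240\right)}{-45} + 0} = \sqrt{2 \left(- \frac{1}{45}\right) 226 + 0} = \sqrt{- \frac{452}{45} + 0} = \sqrt{- \frac{452}{45}} = \frac{2 i \sqrt{565}}{15}$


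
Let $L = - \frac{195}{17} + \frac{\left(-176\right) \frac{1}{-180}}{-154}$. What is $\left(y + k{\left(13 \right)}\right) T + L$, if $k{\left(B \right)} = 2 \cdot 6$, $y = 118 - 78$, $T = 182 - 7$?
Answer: $\frac{48669041}{5355} \approx 9088.5$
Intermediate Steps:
$T = 175$
$y = 40$
$k{\left(B \right)} = 12$
$L = - \frac{61459}{5355}$ ($L = \left(-195\right) \frac{1}{17} + \left(-176\right) \left(- \frac{1}{180}\right) \left(- \frac{1}{154}\right) = - \frac{195}{17} + \frac{44}{45} \left(- \frac{1}{154}\right) = - \frac{195}{17} - \frac{2}{315} = - \frac{61459}{5355} \approx -11.477$)
$\left(y + k{\left(13 \right)}\right) T + L = \left(40 + 12\right) 175 - \frac{61459}{5355} = 52 \cdot 175 - \frac{61459}{5355} = 9100 - \frac{61459}{5355} = \frac{48669041}{5355}$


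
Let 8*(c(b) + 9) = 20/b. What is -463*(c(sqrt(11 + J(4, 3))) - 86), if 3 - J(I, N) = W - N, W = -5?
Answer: 43985 - 2315*sqrt(22)/44 ≈ 43738.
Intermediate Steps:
J(I, N) = 8 + N (J(I, N) = 3 - (-5 - N) = 3 + (5 + N) = 8 + N)
c(b) = -9 + 5/(2*b) (c(b) = -9 + (20/b)/8 = -9 + 5/(2*b))
-463*(c(sqrt(11 + J(4, 3))) - 86) = -463*((-9 + 5/(2*(sqrt(11 + (8 + 3))))) - 86) = -463*((-9 + 5/(2*(sqrt(11 + 11)))) - 86) = -463*((-9 + 5/(2*(sqrt(22)))) - 86) = -463*((-9 + 5*(sqrt(22)/22)/2) - 86) = -463*((-9 + 5*sqrt(22)/44) - 86) = -463*(-95 + 5*sqrt(22)/44) = 43985 - 2315*sqrt(22)/44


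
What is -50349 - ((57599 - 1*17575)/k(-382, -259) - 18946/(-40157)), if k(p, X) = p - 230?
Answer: -308946401125/6144021 ≈ -50284.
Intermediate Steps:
k(p, X) = -230 + p
-50349 - ((57599 - 1*17575)/k(-382, -259) - 18946/(-40157)) = -50349 - ((57599 - 1*17575)/(-230 - 382) - 18946/(-40157)) = -50349 - ((57599 - 17575)/(-612) - 18946*(-1/40157)) = -50349 - (40024*(-1/612) + 18946/40157) = -50349 - (-10006/153 + 18946/40157) = -50349 - 1*(-398912204/6144021) = -50349 + 398912204/6144021 = -308946401125/6144021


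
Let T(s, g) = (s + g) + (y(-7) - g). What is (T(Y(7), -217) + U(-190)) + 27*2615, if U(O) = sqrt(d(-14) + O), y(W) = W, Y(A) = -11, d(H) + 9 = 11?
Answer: 70587 + 2*I*sqrt(47) ≈ 70587.0 + 13.711*I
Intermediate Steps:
d(H) = 2 (d(H) = -9 + 11 = 2)
T(s, g) = -7 + s (T(s, g) = (s + g) + (-7 - g) = (g + s) + (-7 - g) = -7 + s)
U(O) = sqrt(2 + O)
(T(Y(7), -217) + U(-190)) + 27*2615 = ((-7 - 11) + sqrt(2 - 190)) + 27*2615 = (-18 + sqrt(-188)) + 70605 = (-18 + 2*I*sqrt(47)) + 70605 = 70587 + 2*I*sqrt(47)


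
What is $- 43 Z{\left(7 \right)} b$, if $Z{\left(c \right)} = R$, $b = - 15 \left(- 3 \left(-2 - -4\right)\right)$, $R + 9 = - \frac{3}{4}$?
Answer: $\frac{75465}{2} \approx 37733.0$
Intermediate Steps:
$R = - \frac{39}{4}$ ($R = -9 - \frac{3}{4} = - \frac{39}{4} \approx -9.75$)
$b = 90$ ($b = - 15 \left(- 3 \left(-2 + 4\right)\right) = - 15 \left(\left(-3\right) 2\right) = \left(-15\right) \left(-6\right) = 90$)
$Z{\left(c \right)} = - \frac{39}{4}$
$- 43 Z{\left(7 \right)} b = \left(-43\right) \left(- \frac{39}{4}\right) 90 = \frac{1677}{4} \cdot 90 = \frac{75465}{2}$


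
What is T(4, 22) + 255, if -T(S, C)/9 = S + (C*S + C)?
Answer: -771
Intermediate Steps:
T(S, C) = -9*C - 9*S - 9*C*S (T(S, C) = -9*(S + (C*S + C)) = -9*(S + (C + C*S)) = -9*(C + S + C*S) = -9*C - 9*S - 9*C*S)
T(4, 22) + 255 = (-9*22 - 9*4 - 9*22*4) + 255 = (-198 - 36 - 792) + 255 = -1026 + 255 = -771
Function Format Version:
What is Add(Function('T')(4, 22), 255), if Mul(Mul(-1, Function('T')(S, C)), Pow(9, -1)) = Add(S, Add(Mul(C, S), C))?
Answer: -771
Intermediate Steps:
Function('T')(S, C) = Add(Mul(-9, C), Mul(-9, S), Mul(-9, C, S)) (Function('T')(S, C) = Mul(-9, Add(S, Add(Mul(C, S), C))) = Mul(-9, Add(S, Add(C, Mul(C, S)))) = Mul(-9, Add(C, S, Mul(C, S))) = Add(Mul(-9, C), Mul(-9, S), Mul(-9, C, S)))
Add(Function('T')(4, 22), 255) = Add(Add(Mul(-9, 22), Mul(-9, 4), Mul(-9, 22, 4)), 255) = Add(Add(-198, -36, -792), 255) = Add(-1026, 255) = -771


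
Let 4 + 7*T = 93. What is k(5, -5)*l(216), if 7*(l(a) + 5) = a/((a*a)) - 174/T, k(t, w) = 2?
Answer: -935839/67284 ≈ -13.909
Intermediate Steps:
T = 89/7 (T = -4/7 + (⅐)*93 = -4/7 + 93/7 = 89/7 ≈ 12.714)
l(a) = -619/89 + 1/(7*a) (l(a) = -5 + (a/((a*a)) - 174/89/7)/7 = -5 + (a/(a²) - 174*7/89)/7 = -5 + (a/a² - 1218/89)/7 = -5 + (1/a - 1218/89)/7 = -5 + (-1218/89 + 1/a)/7 = -5 + (-174/89 + 1/(7*a)) = -619/89 + 1/(7*a))
k(5, -5)*l(216) = 2*((1/623)*(89 - 4333*216)/216) = 2*((1/623)*(1/216)*(89 - 935928)) = 2*((1/623)*(1/216)*(-935839)) = 2*(-935839/134568) = -935839/67284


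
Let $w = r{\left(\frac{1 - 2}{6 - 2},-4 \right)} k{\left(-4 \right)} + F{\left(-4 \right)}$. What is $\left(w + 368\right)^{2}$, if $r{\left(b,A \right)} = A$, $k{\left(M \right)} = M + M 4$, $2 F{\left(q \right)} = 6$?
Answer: $203401$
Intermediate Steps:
$F{\left(q \right)} = 3$ ($F{\left(q \right)} = \frac{1}{2} \cdot 6 = 3$)
$k{\left(M \right)} = 5 M$ ($k{\left(M \right)} = M + 4 M = 5 M$)
$w = 83$ ($w = - 4 \cdot 5 \left(-4\right) + 3 = \left(-4\right) \left(-20\right) + 3 = 80 + 3 = 83$)
$\left(w + 368\right)^{2} = \left(83 + 368\right)^{2} = 451^{2} = 203401$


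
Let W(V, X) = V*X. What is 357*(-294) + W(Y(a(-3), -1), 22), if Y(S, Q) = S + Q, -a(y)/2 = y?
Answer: -104848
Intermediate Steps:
a(y) = -2*y
Y(S, Q) = Q + S
357*(-294) + W(Y(a(-3), -1), 22) = 357*(-294) + (-1 - 2*(-3))*22 = -104958 + (-1 + 6)*22 = -104958 + 5*22 = -104958 + 110 = -104848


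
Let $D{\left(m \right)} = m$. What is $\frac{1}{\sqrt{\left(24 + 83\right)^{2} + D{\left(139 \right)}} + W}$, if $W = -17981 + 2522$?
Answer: $- \frac{15459}{238969093} - \frac{2 \sqrt{2897}}{238969093} \approx -6.5141 \cdot 10^{-5}$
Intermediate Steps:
$W = -15459$
$\frac{1}{\sqrt{\left(24 + 83\right)^{2} + D{\left(139 \right)}} + W} = \frac{1}{\sqrt{\left(24 + 83\right)^{2} + 139} - 15459} = \frac{1}{\sqrt{107^{2} + 139} - 15459} = \frac{1}{\sqrt{11449 + 139} - 15459} = \frac{1}{\sqrt{11588} - 15459} = \frac{1}{2 \sqrt{2897} - 15459} = \frac{1}{-15459 + 2 \sqrt{2897}}$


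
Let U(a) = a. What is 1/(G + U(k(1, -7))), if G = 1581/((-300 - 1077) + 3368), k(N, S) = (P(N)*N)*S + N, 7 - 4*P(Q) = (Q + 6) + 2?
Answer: 3982/21081 ≈ 0.18889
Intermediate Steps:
P(Q) = -¼ - Q/4 (P(Q) = 7/4 - ((Q + 6) + 2)/4 = 7/4 - ((6 + Q) + 2)/4 = 7/4 - (8 + Q)/4 = 7/4 + (-2 - Q/4) = -¼ - Q/4)
k(N, S) = N + N*S*(-¼ - N/4) (k(N, S) = ((-¼ - N/4)*N)*S + N = (N*(-¼ - N/4))*S + N = N*S*(-¼ - N/4) + N = N + N*S*(-¼ - N/4))
G = 1581/1991 (G = 1581/(-1377 + 3368) = 1581/1991 ≈ 0.79407)
1/(G + U(k(1, -7))) = 1/(1581/1991 + (¼)*1*(4 - 1*(-7) - 1*1*(-7))) = 1/(1581/1991 + (¼)*1*(4 + 7 + 7)) = 1/(1581/1991 + (¼)*1*18) = 1/(1581/1991 + 9/2) = 1/(21081/3982) = 3982/21081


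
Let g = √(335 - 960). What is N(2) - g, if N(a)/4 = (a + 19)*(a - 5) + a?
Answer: -244 - 25*I ≈ -244.0 - 25.0*I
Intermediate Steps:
N(a) = 4*a + 4*(-5 + a)*(19 + a) (N(a) = 4*((a + 19)*(a - 5) + a) = 4*((19 + a)*(-5 + a) + a) = 4*((-5 + a)*(19 + a) + a) = 4*(a + (-5 + a)*(19 + a)) = 4*a + 4*(-5 + a)*(19 + a))
g = 25*I (g = √(-625) = 25*I ≈ 25.0*I)
N(2) - g = (-380 + 4*2² + 60*2) - 25*I = (-380 + 4*4 + 120) - 25*I = (-380 + 16 + 120) - 25*I = -244 - 25*I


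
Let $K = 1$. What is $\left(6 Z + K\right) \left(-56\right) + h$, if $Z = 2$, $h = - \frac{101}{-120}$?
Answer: $- \frac{87259}{120} \approx -727.16$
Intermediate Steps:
$h = \frac{101}{120}$ ($h = \left(-101\right) \left(- \frac{1}{120}\right) = \frac{101}{120} \approx 0.84167$)
$\left(6 Z + K\right) \left(-56\right) + h = \left(6 \cdot 2 + 1\right) \left(-56\right) + \frac{101}{120} = \left(12 + 1\right) \left(-56\right) + \frac{101}{120} = 13 \left(-56\right) + \frac{101}{120} = -728 + \frac{101}{120} = - \frac{87259}{120}$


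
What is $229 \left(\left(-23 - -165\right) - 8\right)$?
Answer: $30686$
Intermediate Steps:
$229 \left(\left(-23 - -165\right) - 8\right) = 229 \left(\left(-23 + 165\right) + \left(0 - 8\right)\right) = 229 \left(142 - 8\right) = 229 \cdot 134 = 30686$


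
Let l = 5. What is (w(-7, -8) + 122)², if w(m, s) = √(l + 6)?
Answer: (122 + √11)² ≈ 15704.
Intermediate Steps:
w(m, s) = √11 (w(m, s) = √(5 + 6) = √11)
(w(-7, -8) + 122)² = (√11 + 122)² = (122 + √11)²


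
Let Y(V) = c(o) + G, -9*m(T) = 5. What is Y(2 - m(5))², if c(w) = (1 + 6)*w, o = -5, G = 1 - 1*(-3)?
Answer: 961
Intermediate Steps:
G = 4 (G = 1 + 3 = 4)
m(T) = -5/9 (m(T) = -⅑*5 = -5/9)
c(w) = 7*w
Y(V) = -31 (Y(V) = 7*(-5) + 4 = -35 + 4 = -31)
Y(2 - m(5))² = (-31)² = 961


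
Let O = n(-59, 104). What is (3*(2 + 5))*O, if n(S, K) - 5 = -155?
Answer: -3150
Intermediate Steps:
n(S, K) = -150 (n(S, K) = 5 - 155 = -150)
O = -150
(3*(2 + 5))*O = (3*(2 + 5))*(-150) = (3*7)*(-150) = 21*(-150) = -3150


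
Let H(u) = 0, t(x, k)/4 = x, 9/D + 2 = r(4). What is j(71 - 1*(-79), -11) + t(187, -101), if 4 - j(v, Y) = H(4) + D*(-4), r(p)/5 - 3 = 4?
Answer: 8284/11 ≈ 753.09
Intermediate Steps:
r(p) = 35 (r(p) = 15 + 5*4 = 15 + 20 = 35)
D = 3/11 (D = 9/(-2 + 35) = 9/33 = 9*(1/33) = 3/11 ≈ 0.27273)
t(x, k) = 4*x
j(v, Y) = 56/11 (j(v, Y) = 4 - (0 + (3/11)*(-4)) = 4 - (0 - 12/11) = 4 - 1*(-12/11) = 4 + 12/11 = 56/11)
j(71 - 1*(-79), -11) + t(187, -101) = 56/11 + 4*187 = 56/11 + 748 = 8284/11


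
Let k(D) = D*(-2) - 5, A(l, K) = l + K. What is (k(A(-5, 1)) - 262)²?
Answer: 67081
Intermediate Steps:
A(l, K) = K + l
k(D) = -5 - 2*D (k(D) = -2*D - 5 = -5 - 2*D)
(k(A(-5, 1)) - 262)² = ((-5 - 2*(1 - 5)) - 262)² = ((-5 - 2*(-4)) - 262)² = ((-5 + 8) - 262)² = (3 - 262)² = (-259)² = 67081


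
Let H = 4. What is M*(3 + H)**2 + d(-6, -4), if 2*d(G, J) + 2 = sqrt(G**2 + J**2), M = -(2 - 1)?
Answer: -50 + sqrt(13) ≈ -46.394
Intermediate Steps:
M = -1 (M = -1*1 = -1)
d(G, J) = -1 + sqrt(G**2 + J**2)/2
M*(3 + H)**2 + d(-6, -4) = -(3 + 4)**2 + (-1 + sqrt((-6)**2 + (-4)**2)/2) = -1*7**2 + (-1 + sqrt(36 + 16)/2) = -1*49 + (-1 + sqrt(52)/2) = -49 + (-1 + (2*sqrt(13))/2) = -49 + (-1 + sqrt(13)) = -50 + sqrt(13)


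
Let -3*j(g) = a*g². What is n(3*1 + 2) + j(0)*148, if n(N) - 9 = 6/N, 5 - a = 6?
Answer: 51/5 ≈ 10.200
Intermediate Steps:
a = -1 (a = 5 - 1*6 = 5 - 6 = -1)
n(N) = 9 + 6/N
j(g) = g²/3 (j(g) = -(-1)*g²/3 = g²/3)
n(3*1 + 2) + j(0)*148 = (9 + 6/(3*1 + 2)) + ((⅓)*0²)*148 = (9 + 6/(3 + 2)) + ((⅓)*0)*148 = (9 + 6/5) + 0*148 = (9 + 6*(⅕)) + 0 = (9 + 6/5) + 0 = 51/5 + 0 = 51/5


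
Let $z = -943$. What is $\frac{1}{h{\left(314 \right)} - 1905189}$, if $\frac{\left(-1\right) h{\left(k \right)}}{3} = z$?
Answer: $- \frac{1}{1902360} \approx -5.2566 \cdot 10^{-7}$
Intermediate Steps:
$h{\left(k \right)} = 2829$ ($h{\left(k \right)} = \left(-3\right) \left(-943\right) = 2829$)
$\frac{1}{h{\left(314 \right)} - 1905189} = \frac{1}{2829 - 1905189} = \frac{1}{-1902360} = - \frac{1}{1902360}$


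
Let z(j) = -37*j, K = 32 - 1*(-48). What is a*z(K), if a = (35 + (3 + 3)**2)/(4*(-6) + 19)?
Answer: 42032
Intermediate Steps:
K = 80 (K = 32 + 48 = 80)
a = -71/5 (a = (35 + 6**2)/(-24 + 19) = (35 + 36)/(-5) = 71*(-1/5) = -71/5 ≈ -14.200)
a*z(K) = -(-2627)*80/5 = -71/5*(-2960) = 42032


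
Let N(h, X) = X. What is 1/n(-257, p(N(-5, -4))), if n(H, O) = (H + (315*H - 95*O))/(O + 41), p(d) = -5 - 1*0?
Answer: -36/80737 ≈ -0.00044589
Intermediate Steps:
p(d) = -5 (p(d) = -5 + 0 = -5)
n(H, O) = (-95*O + 316*H)/(41 + O) (n(H, O) = (H + (-95*O + 315*H))/(41 + O) = (-95*O + 316*H)/(41 + O))
1/n(-257, p(N(-5, -4))) = 1/((-95*(-5) + 316*(-257))/(41 - 5)) = 1/((475 - 81212)/36) = 1/((1/36)*(-80737)) = 1/(-80737/36) = -36/80737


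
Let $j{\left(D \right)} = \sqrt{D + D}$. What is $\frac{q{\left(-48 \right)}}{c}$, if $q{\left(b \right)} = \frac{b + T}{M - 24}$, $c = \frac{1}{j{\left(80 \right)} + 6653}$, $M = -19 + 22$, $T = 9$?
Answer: $\frac{86489}{7} + \frac{52 \sqrt{10}}{7} \approx 12379.0$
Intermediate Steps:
$j{\left(D \right)} = \sqrt{2} \sqrt{D}$ ($j{\left(D \right)} = \sqrt{2 D} = \sqrt{2} \sqrt{D}$)
$M = 3$
$c = \frac{1}{6653 + 4 \sqrt{10}}$ ($c = \frac{1}{\sqrt{2} \sqrt{80} + 6653} = \frac{1}{\sqrt{2} \cdot 4 \sqrt{5} + 6653} = \frac{1}{4 \sqrt{10} + 6653} = \frac{1}{6653 + 4 \sqrt{10}} \approx 0.00015002$)
$q{\left(b \right)} = - \frac{3}{7} - \frac{b}{21}$ ($q{\left(b \right)} = \frac{b + 9}{3 - 24} = \frac{9 + b}{-21} = \left(9 + b\right) \left(- \frac{1}{21}\right) = - \frac{3}{7} - \frac{b}{21}$)
$\frac{q{\left(-48 \right)}}{c} = \frac{- \frac{3}{7} - - \frac{16}{7}}{\frac{6653}{44262249} - \frac{4 \sqrt{10}}{44262249}} = \frac{- \frac{3}{7} + \frac{16}{7}}{\frac{6653}{44262249} - \frac{4 \sqrt{10}}{44262249}} = \frac{13}{7 \left(\frac{6653}{44262249} - \frac{4 \sqrt{10}}{44262249}\right)}$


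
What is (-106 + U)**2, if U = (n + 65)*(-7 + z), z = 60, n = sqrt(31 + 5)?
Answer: 13373649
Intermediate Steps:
n = 6 (n = sqrt(36) = 6)
U = 3763 (U = (6 + 65)*(-7 + 60) = 71*53 = 3763)
(-106 + U)**2 = (-106 + 3763)**2 = 3657**2 = 13373649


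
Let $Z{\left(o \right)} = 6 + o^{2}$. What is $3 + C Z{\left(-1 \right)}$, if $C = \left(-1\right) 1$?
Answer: $-4$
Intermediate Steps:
$C = -1$
$3 + C Z{\left(-1 \right)} = 3 - \left(6 + \left(-1\right)^{2}\right) = 3 - \left(6 + 1\right) = 3 - 7 = -4$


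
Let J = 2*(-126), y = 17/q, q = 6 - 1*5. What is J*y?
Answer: -4284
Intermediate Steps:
q = 1 (q = 6 - 5 = 1)
y = 17 (y = 17/1 = 17*1 = 17)
J = -252
J*y = -252*17 = -4284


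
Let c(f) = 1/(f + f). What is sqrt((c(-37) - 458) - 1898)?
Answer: I*sqrt(12901530)/74 ≈ 48.539*I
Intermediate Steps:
c(f) = 1/(2*f)
sqrt((c(-37) - 458) - 1898) = sqrt(((1/2)/(-37) - 458) - 1898) = sqrt(((1/2)*(-1/37) - 458) - 1898) = sqrt((-1/74 - 458) - 1898) = sqrt(-33893/74 - 1898) = sqrt(-174345/74) = I*sqrt(12901530)/74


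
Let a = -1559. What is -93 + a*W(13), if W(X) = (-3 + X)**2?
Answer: -155993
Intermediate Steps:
-93 + a*W(13) = -93 - 1559*(-3 + 13)**2 = -93 - 1559*10**2 = -93 - 1559*100 = -93 - 155900 = -155993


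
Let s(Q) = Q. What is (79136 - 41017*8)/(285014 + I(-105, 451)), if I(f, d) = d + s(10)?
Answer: -9960/11419 ≈ -0.87223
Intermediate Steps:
I(f, d) = 10 + d (I(f, d) = d + 10 = 10 + d)
(79136 - 41017*8)/(285014 + I(-105, 451)) = (79136 - 41017*8)/(285014 + (10 + 451)) = (79136 - 328136)/(285014 + 461) = -249000/285475 = -249000*1/285475 = -9960/11419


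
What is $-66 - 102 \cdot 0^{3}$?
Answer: $-66$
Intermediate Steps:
$-66 - 102 \cdot 0^{3} = -66 - 0 = -66 + 0 = -66$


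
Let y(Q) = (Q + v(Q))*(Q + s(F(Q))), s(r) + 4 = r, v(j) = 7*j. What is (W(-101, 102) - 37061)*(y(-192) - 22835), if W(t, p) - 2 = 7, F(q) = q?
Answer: -21235723916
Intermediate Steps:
s(r) = -4 + r
W(t, p) = 9 (W(t, p) = 2 + 7 = 9)
y(Q) = 8*Q*(-4 + 2*Q) (y(Q) = (Q + 7*Q)*(Q + (-4 + Q)) = (8*Q)*(-4 + 2*Q) = 8*Q*(-4 + 2*Q))
(W(-101, 102) - 37061)*(y(-192) - 22835) = (9 - 37061)*(16*(-192)*(-2 - 192) - 22835) = -37052*(16*(-192)*(-194) - 22835) = -37052*(595968 - 22835) = -37052*573133 = -21235723916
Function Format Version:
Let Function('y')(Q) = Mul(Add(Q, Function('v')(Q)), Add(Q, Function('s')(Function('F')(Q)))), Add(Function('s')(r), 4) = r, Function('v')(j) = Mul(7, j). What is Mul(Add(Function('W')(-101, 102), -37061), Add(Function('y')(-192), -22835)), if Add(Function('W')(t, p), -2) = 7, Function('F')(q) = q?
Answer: -21235723916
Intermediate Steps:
Function('s')(r) = Add(-4, r)
Function('W')(t, p) = 9 (Function('W')(t, p) = Add(2, 7) = 9)
Function('y')(Q) = Mul(8, Q, Add(-4, Mul(2, Q))) (Function('y')(Q) = Mul(Add(Q, Mul(7, Q)), Add(Q, Add(-4, Q))) = Mul(Mul(8, Q), Add(-4, Mul(2, Q))) = Mul(8, Q, Add(-4, Mul(2, Q))))
Mul(Add(Function('W')(-101, 102), -37061), Add(Function('y')(-192), -22835)) = Mul(Add(9, -37061), Add(Mul(16, -192, Add(-2, -192)), -22835)) = Mul(-37052, Add(Mul(16, -192, -194), -22835)) = Mul(-37052, Add(595968, -22835)) = Mul(-37052, 573133) = -21235723916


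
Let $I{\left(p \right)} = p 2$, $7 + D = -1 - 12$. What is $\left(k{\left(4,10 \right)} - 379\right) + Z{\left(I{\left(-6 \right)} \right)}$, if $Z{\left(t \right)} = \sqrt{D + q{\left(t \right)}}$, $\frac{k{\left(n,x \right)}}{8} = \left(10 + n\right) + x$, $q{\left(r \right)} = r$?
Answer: $-187 + 4 i \sqrt{2} \approx -187.0 + 5.6569 i$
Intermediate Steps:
$k{\left(n,x \right)} = 80 + 8 n + 8 x$ ($k{\left(n,x \right)} = 8 \left(\left(10 + n\right) + x\right) = 8 \left(10 + n + x\right) = 80 + 8 n + 8 x$)
$D = -20$ ($D = -7 - 13 = -20$)
$I{\left(p \right)} = 2 p$
$Z{\left(t \right)} = \sqrt{-20 + t}$
$\left(k{\left(4,10 \right)} - 379\right) + Z{\left(I{\left(-6 \right)} \right)} = \left(\left(80 + 8 \cdot 4 + 8 \cdot 10\right) - 379\right) + \sqrt{-20 + 2 \left(-6\right)} = \left(\left(80 + 32 + 80\right) - 379\right) + \sqrt{-20 - 12} = \left(192 - 379\right) + \sqrt{-32} = -187 + 4 i \sqrt{2}$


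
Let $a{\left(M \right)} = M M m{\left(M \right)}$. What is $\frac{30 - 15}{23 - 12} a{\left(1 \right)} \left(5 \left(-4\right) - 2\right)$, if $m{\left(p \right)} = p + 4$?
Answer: $-150$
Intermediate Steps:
$m{\left(p \right)} = 4 + p$
$a{\left(M \right)} = M^{2} \left(4 + M\right)$ ($a{\left(M \right)} = M M \left(4 + M\right) = M^{2} \left(4 + M\right)$)
$\frac{30 - 15}{23 - 12} a{\left(1 \right)} \left(5 \left(-4\right) - 2\right) = \frac{30 - 15}{23 - 12} \cdot 1^{2} \left(4 + 1\right) \left(5 \left(-4\right) - 2\right) = \frac{15}{11} \cdot 1 \cdot 5 \left(-20 - 2\right) = 15 \cdot \frac{1}{11} \cdot 5 \left(-22\right) = \frac{15}{11} \cdot 5 \left(-22\right) = \frac{75}{11} \left(-22\right) = -150$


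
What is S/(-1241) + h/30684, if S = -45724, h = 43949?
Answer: 1457535925/38078844 ≈ 38.277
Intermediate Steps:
S/(-1241) + h/30684 = -45724/(-1241) + 43949/30684 = -45724*(-1/1241) + 43949*(1/30684) = 45724/1241 + 43949/30684 = 1457535925/38078844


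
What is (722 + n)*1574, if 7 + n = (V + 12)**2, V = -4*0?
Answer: 1352066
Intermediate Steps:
V = 0
n = 137 (n = -7 + (0 + 12)**2 = -7 + 12**2 = -7 + 144 = 137)
(722 + n)*1574 = (722 + 137)*1574 = 859*1574 = 1352066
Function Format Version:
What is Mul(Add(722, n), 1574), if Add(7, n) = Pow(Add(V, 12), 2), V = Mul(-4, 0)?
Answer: 1352066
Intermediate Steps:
V = 0
n = 137 (n = Add(-7, Pow(Add(0, 12), 2)) = Add(-7, Pow(12, 2)) = Add(-7, 144) = 137)
Mul(Add(722, n), 1574) = Mul(Add(722, 137), 1574) = Mul(859, 1574) = 1352066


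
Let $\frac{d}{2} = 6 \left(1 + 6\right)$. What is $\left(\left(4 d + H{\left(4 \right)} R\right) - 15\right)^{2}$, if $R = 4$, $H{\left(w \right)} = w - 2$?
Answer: $108241$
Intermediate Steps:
$d = 84$ ($d = 2 \cdot 6 \left(1 + 6\right) = 2 \cdot 6 \cdot 7 = 2 \cdot 42 = 84$)
$H{\left(w \right)} = -2 + w$
$\left(\left(4 d + H{\left(4 \right)} R\right) - 15\right)^{2} = \left(\left(4 \cdot 84 + \left(-2 + 4\right) 4\right) - 15\right)^{2} = \left(\left(336 + 2 \cdot 4\right) - 15\right)^{2} = \left(\left(336 + 8\right) - 15\right)^{2} = \left(344 - 15\right)^{2} = 329^{2} = 108241$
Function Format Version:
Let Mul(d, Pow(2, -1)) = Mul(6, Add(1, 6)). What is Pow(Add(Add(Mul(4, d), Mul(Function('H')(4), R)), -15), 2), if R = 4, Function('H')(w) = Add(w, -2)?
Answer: 108241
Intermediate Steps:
d = 84 (d = Mul(2, Mul(6, Add(1, 6))) = Mul(2, Mul(6, 7)) = Mul(2, 42) = 84)
Function('H')(w) = Add(-2, w)
Pow(Add(Add(Mul(4, d), Mul(Function('H')(4), R)), -15), 2) = Pow(Add(Add(Mul(4, 84), Mul(Add(-2, 4), 4)), -15), 2) = Pow(Add(Add(336, Mul(2, 4)), -15), 2) = Pow(Add(Add(336, 8), -15), 2) = Pow(Add(344, -15), 2) = Pow(329, 2) = 108241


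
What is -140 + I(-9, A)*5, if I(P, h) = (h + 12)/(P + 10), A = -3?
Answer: -95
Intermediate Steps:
I(P, h) = (12 + h)/(10 + P)
-140 + I(-9, A)*5 = -140 + ((12 - 3)/(10 - 9))*5 = -140 + (9/1)*5 = -140 + (1*9)*5 = -140 + 9*5 = -140 + 45 = -95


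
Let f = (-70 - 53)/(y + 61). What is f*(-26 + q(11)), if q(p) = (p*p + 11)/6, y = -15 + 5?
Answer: 164/17 ≈ 9.6471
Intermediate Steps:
y = -10
f = -41/17 (f = (-70 - 53)/(-10 + 61) = -123/51 = -123*1/51 = -41/17 ≈ -2.4118)
q(p) = 11/6 + p²/6 (q(p) = (p² + 11)*(⅙) = (11 + p²)*(⅙) = 11/6 + p²/6)
f*(-26 + q(11)) = -41*(-26 + (11/6 + (⅙)*11²))/17 = -41*(-26 + (11/6 + (⅙)*121))/17 = -41*(-26 + (11/6 + 121/6))/17 = -41*(-26 + 22)/17 = -41/17*(-4) = 164/17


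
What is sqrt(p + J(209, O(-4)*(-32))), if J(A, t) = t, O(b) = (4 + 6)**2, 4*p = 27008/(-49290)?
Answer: 4*I*sqrt(121480405095)/24645 ≈ 56.57*I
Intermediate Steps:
p = -3376/24645 (p = (27008/(-49290))/4 = (27008*(-1/49290))/4 = (1/4)*(-13504/24645) = -3376/24645 ≈ -0.13699)
O(b) = 100 (O(b) = 10**2 = 100)
sqrt(p + J(209, O(-4)*(-32))) = sqrt(-3376/24645 + 100*(-32)) = sqrt(-3376/24645 - 3200) = sqrt(-78867376/24645) = 4*I*sqrt(121480405095)/24645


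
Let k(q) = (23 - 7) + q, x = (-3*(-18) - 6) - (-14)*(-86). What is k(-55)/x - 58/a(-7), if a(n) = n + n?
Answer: 33797/8092 ≈ 4.1766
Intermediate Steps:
x = -1156 (x = (54 - 6) - 1*1204 = 48 - 1204 = -1156)
a(n) = 2*n
k(q) = 16 + q
k(-55)/x - 58/a(-7) = (16 - 55)/(-1156) - 58/(2*(-7)) = -39*(-1/1156) - 58/(-14) = 39/1156 - 58*(-1/14) = 39/1156 + 29/7 = 33797/8092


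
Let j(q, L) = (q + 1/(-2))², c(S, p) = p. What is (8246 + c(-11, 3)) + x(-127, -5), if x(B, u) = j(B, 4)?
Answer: 98021/4 ≈ 24505.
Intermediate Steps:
j(q, L) = (-½ + q)² (j(q, L) = (q - ½)² = (-½ + q)²)
x(B, u) = (-1 + 2*B)²/4
(8246 + c(-11, 3)) + x(-127, -5) = (8246 + 3) + (-1 + 2*(-127))²/4 = 8249 + (-1 - 254)²/4 = 8249 + (¼)*(-255)² = 8249 + (¼)*65025 = 8249 + 65025/4 = 98021/4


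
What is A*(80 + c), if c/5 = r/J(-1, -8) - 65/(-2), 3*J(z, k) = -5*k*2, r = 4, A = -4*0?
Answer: 0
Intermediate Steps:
A = 0
J(z, k) = -10*k/3 (J(z, k) = (-5*k*2)/3 = (-10*k)/3 = -10*k/3)
c = 653/4 (c = 5*(4/((-10/3*(-8))) - 65/(-2)) = 5*(4/(80/3) - 65*(-½)) = 5*(4*(3/80) + 65/2) = 5*(3/20 + 65/2) = 5*(653/20) = 653/4 ≈ 163.25)
A*(80 + c) = 0*(80 + 653/4) = 0*(973/4) = 0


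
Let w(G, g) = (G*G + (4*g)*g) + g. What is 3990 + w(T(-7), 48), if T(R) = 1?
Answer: 13255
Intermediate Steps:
w(G, g) = g + G**2 + 4*g**2 (w(G, g) = (G**2 + 4*g**2) + g = g + G**2 + 4*g**2)
3990 + w(T(-7), 48) = 3990 + (48 + 1**2 + 4*48**2) = 3990 + (48 + 1 + 4*2304) = 3990 + (48 + 1 + 9216) = 3990 + 9265 = 13255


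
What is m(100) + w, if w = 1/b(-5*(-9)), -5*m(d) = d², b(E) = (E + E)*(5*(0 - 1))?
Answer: -900001/450 ≈ -2000.0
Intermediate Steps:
b(E) = -10*E (b(E) = (2*E)*(5*(-1)) = (2*E)*(-5) = -10*E)
m(d) = -d²/5
w = -1/450 (w = 1/(-(-50)*(-9)) = 1/(-10*45) = 1/(-450) = -1/450 ≈ -0.0022222)
m(100) + w = -⅕*100² - 1/450 = -⅕*10000 - 1/450 = -2000 - 1/450 = -900001/450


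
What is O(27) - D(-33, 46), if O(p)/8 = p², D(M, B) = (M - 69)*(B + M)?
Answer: 7158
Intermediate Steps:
D(M, B) = (-69 + M)*(B + M)
O(p) = 8*p²
O(27) - D(-33, 46) = 8*27² - ((-33)² - 69*46 - 69*(-33) + 46*(-33)) = 8*729 - (1089 - 3174 + 2277 - 1518) = 5832 - 1*(-1326) = 5832 + 1326 = 7158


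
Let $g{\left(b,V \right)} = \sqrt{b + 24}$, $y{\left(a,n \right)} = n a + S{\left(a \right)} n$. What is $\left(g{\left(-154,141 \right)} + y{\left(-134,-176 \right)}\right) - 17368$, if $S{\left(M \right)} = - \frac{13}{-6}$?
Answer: $\frac{17504}{3} + i \sqrt{130} \approx 5834.7 + 11.402 i$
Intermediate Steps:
$S{\left(M \right)} = \frac{13}{6}$ ($S{\left(M \right)} = \left(-13\right) \left(- \frac{1}{6}\right) = \frac{13}{6}$)
$y{\left(a,n \right)} = \frac{13 n}{6} + a n$ ($y{\left(a,n \right)} = n a + \frac{13 n}{6} = a n + \frac{13 n}{6} = \frac{13 n}{6} + a n$)
$g{\left(b,V \right)} = \sqrt{24 + b}$
$\left(g{\left(-154,141 \right)} + y{\left(-134,-176 \right)}\right) - 17368 = \left(\sqrt{24 - 154} + \frac{1}{6} \left(-176\right) \left(13 + 6 \left(-134\right)\right)\right) - 17368 = \left(\sqrt{-130} + \frac{1}{6} \left(-176\right) \left(13 - 804\right)\right) - 17368 = \left(i \sqrt{130} + \frac{1}{6} \left(-176\right) \left(-791\right)\right) - 17368 = \left(i \sqrt{130} + \frac{69608}{3}\right) - 17368 = \left(\frac{69608}{3} + i \sqrt{130}\right) - 17368 = \frac{17504}{3} + i \sqrt{130}$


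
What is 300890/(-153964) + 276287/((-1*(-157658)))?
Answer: -612432994/3034207039 ≈ -0.20184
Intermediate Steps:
300890/(-153964) + 276287/((-1*(-157658))) = 300890*(-1/153964) + 276287/157658 = -150445/76982 + 276287*(1/157658) = -150445/76982 + 276287/157658 = -612432994/3034207039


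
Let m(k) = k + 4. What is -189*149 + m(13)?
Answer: -28144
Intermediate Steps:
m(k) = 4 + k
-189*149 + m(13) = -189*149 + (4 + 13) = -28161 + 17 = -28144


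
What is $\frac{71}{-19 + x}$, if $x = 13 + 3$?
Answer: $- \frac{71}{3} \approx -23.667$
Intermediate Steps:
$x = 16$
$\frac{71}{-19 + x} = \frac{71}{-19 + 16} = \frac{71}{-3} = 71 \left(- \frac{1}{3}\right) = - \frac{71}{3}$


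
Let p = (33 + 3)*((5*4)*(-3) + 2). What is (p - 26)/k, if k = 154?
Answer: -151/11 ≈ -13.727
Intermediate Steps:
p = -2088 (p = 36*(20*(-3) + 2) = 36*(-60 + 2) = 36*(-58) = -2088)
(p - 26)/k = (-2088 - 26)/154 = (1/154)*(-2114) = -151/11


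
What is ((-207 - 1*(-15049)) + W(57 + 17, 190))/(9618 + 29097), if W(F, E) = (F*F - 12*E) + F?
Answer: 18112/38715 ≈ 0.46783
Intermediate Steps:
W(F, E) = F + F**2 - 12*E (W(F, E) = (F**2 - 12*E) + F = F + F**2 - 12*E)
((-207 - 1*(-15049)) + W(57 + 17, 190))/(9618 + 29097) = ((-207 - 1*(-15049)) + ((57 + 17) + (57 + 17)**2 - 12*190))/(9618 + 29097) = ((-207 + 15049) + (74 + 74**2 - 2280))/38715 = (14842 + (74 + 5476 - 2280))*(1/38715) = (14842 + 3270)*(1/38715) = 18112*(1/38715) = 18112/38715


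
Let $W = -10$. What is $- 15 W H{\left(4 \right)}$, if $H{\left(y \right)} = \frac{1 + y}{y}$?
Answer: $\frac{375}{2} \approx 187.5$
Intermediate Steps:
$H{\left(y \right)} = \frac{1 + y}{y}$
$- 15 W H{\left(4 \right)} = \left(-15\right) \left(-10\right) \frac{1 + 4}{4} = 150 \cdot \frac{1}{4} \cdot 5 = 150 \cdot \frac{5}{4} = \frac{375}{2}$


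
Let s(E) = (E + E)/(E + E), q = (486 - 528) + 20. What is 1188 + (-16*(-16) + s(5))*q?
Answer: -4466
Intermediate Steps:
q = -22 (q = -42 + 20 = -22)
s(E) = 1 (s(E) = (2*E)/((2*E)) = (2*E)*(1/(2*E)) = 1)
1188 + (-16*(-16) + s(5))*q = 1188 + (-16*(-16) + 1)*(-22) = 1188 + (256 + 1)*(-22) = 1188 + 257*(-22) = 1188 - 5654 = -4466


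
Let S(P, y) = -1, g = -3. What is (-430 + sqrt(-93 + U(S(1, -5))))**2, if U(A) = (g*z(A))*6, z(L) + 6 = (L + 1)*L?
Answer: (430 - sqrt(15))**2 ≈ 1.8158e+5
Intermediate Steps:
z(L) = -6 + L*(1 + L) (z(L) = -6 + (L + 1)*L = -6 + (1 + L)*L = -6 + L*(1 + L))
U(A) = 108 - 18*A - 18*A**2 (U(A) = -3*(-6 + A + A**2)*6 = (18 - 3*A - 3*A**2)*6 = 108 - 18*A - 18*A**2)
(-430 + sqrt(-93 + U(S(1, -5))))**2 = (-430 + sqrt(-93 + (108 - 18*(-1) - 18*(-1)**2)))**2 = (-430 + sqrt(-93 + (108 + 18 - 18*1)))**2 = (-430 + sqrt(-93 + (108 + 18 - 18)))**2 = (-430 + sqrt(-93 + 108))**2 = (-430 + sqrt(15))**2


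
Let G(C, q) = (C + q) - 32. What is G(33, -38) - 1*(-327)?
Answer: 290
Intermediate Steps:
G(C, q) = -32 + C + q
G(33, -38) - 1*(-327) = (-32 + 33 - 38) - 1*(-327) = -37 + 327 = 290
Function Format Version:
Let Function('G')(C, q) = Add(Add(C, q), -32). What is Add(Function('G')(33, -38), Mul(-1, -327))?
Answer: 290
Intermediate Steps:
Function('G')(C, q) = Add(-32, C, q)
Add(Function('G')(33, -38), Mul(-1, -327)) = Add(Add(-32, 33, -38), Mul(-1, -327)) = Add(-37, 327) = 290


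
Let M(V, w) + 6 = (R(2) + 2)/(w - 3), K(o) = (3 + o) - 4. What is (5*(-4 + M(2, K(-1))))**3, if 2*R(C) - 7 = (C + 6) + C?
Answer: -1771561/8 ≈ -2.2145e+5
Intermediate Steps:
R(C) = 13/2 + C (R(C) = 7/2 + ((C + 6) + C)/2 = 7/2 + ((6 + C) + C)/2 = 7/2 + (6 + 2*C)/2 = 7/2 + (3 + C) = 13/2 + C)
K(o) = -1 + o
M(V, w) = -6 + 21/(2*(-3 + w)) (M(V, w) = -6 + ((13/2 + 2) + 2)/(w - 3) = -6 + (17/2 + 2)/(-3 + w) = -6 + 21/(2*(-3 + w)))
(5*(-4 + M(2, K(-1))))**3 = (5*(-4 + 3*(19 - 4*(-1 - 1))/(2*(-3 + (-1 - 1)))))**3 = (5*(-4 + 3*(19 - 4*(-2))/(2*(-3 - 2))))**3 = (5*(-4 + (3/2)*(19 + 8)/(-5)))**3 = (5*(-4 + (3/2)*(-1/5)*27))**3 = (5*(-4 - 81/10))**3 = (5*(-121/10))**3 = (-121/2)**3 = -1771561/8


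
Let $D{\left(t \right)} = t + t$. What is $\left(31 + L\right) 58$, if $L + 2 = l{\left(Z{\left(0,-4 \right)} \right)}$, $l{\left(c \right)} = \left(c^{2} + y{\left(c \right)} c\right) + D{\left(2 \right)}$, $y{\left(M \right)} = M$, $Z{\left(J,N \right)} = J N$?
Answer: $1914$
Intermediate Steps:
$D{\left(t \right)} = 2 t$
$l{\left(c \right)} = 4 + 2 c^{2}$ ($l{\left(c \right)} = \left(c^{2} + c c\right) + 2 \cdot 2 = \left(c^{2} + c^{2}\right) + 4 = 2 c^{2} + 4 = 4 + 2 c^{2}$)
$L = 2$ ($L = -2 + \left(4 + 2 \left(0 \left(-4\right)\right)^{2}\right) = -2 + \left(4 + 2 \cdot 0^{2}\right) = -2 + \left(4 + 2 \cdot 0\right) = -2 + \left(4 + 0\right) = -2 + 4 = 2$)
$\left(31 + L\right) 58 = \left(31 + 2\right) 58 = 33 \cdot 58 = 1914$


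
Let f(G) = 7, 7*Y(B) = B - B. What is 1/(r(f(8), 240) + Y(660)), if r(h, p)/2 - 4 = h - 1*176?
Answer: -1/330 ≈ -0.0030303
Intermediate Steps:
Y(B) = 0 (Y(B) = (B - B)/7 = (⅐)*0 = 0)
r(h, p) = -344 + 2*h (r(h, p) = 8 + 2*(h - 1*176) = 8 + 2*(h - 176) = 8 + 2*(-176 + h) = 8 + (-352 + 2*h) = -344 + 2*h)
1/(r(f(8), 240) + Y(660)) = 1/((-344 + 2*7) + 0) = 1/((-344 + 14) + 0) = 1/(-330 + 0) = 1/(-330) = -1/330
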